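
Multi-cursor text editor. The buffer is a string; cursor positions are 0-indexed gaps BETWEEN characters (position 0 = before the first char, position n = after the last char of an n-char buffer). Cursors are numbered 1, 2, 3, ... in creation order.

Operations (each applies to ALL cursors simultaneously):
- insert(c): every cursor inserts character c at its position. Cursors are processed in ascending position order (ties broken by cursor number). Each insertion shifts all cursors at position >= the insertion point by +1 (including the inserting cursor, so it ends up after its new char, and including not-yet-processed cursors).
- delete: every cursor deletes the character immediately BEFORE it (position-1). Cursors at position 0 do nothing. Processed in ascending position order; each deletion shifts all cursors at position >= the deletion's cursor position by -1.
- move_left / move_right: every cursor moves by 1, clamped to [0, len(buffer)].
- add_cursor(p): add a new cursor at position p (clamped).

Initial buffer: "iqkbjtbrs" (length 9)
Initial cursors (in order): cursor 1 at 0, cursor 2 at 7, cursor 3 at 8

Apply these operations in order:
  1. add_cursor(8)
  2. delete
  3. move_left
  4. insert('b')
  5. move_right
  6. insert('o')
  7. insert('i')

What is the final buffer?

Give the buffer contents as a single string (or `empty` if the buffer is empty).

After op 1 (add_cursor(8)): buffer="iqkbjtbrs" (len 9), cursors c1@0 c2@7 c3@8 c4@8, authorship .........
After op 2 (delete): buffer="iqkbjs" (len 6), cursors c1@0 c2@5 c3@5 c4@5, authorship ......
After op 3 (move_left): buffer="iqkbjs" (len 6), cursors c1@0 c2@4 c3@4 c4@4, authorship ......
After op 4 (insert('b')): buffer="biqkbbbbjs" (len 10), cursors c1@1 c2@8 c3@8 c4@8, authorship 1....234..
After op 5 (move_right): buffer="biqkbbbbjs" (len 10), cursors c1@2 c2@9 c3@9 c4@9, authorship 1....234..
After op 6 (insert('o')): buffer="bioqkbbbbjooos" (len 14), cursors c1@3 c2@13 c3@13 c4@13, authorship 1.1...234.234.
After op 7 (insert('i')): buffer="bioiqkbbbbjoooiiis" (len 18), cursors c1@4 c2@17 c3@17 c4@17, authorship 1.11...234.234234.

Answer: bioiqkbbbbjoooiiis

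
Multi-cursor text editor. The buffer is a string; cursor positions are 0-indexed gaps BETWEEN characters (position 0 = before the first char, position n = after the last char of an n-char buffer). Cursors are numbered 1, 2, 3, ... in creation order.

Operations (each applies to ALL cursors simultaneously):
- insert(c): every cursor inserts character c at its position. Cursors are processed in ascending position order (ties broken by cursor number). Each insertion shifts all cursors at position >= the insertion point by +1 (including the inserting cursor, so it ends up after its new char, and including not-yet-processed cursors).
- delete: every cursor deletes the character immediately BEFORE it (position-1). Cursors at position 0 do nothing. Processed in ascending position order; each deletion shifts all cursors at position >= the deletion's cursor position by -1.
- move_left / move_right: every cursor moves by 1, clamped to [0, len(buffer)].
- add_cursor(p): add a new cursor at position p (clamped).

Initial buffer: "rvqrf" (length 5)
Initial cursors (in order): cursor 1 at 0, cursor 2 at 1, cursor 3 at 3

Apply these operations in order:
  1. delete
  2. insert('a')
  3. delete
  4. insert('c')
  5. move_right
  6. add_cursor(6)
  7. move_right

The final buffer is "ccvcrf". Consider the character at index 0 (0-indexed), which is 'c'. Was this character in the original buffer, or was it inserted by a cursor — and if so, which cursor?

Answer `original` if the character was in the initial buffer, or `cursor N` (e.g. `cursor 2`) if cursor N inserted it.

Answer: cursor 1

Derivation:
After op 1 (delete): buffer="vrf" (len 3), cursors c1@0 c2@0 c3@1, authorship ...
After op 2 (insert('a')): buffer="aavarf" (len 6), cursors c1@2 c2@2 c3@4, authorship 12.3..
After op 3 (delete): buffer="vrf" (len 3), cursors c1@0 c2@0 c3@1, authorship ...
After op 4 (insert('c')): buffer="ccvcrf" (len 6), cursors c1@2 c2@2 c3@4, authorship 12.3..
After op 5 (move_right): buffer="ccvcrf" (len 6), cursors c1@3 c2@3 c3@5, authorship 12.3..
After op 6 (add_cursor(6)): buffer="ccvcrf" (len 6), cursors c1@3 c2@3 c3@5 c4@6, authorship 12.3..
After op 7 (move_right): buffer="ccvcrf" (len 6), cursors c1@4 c2@4 c3@6 c4@6, authorship 12.3..
Authorship (.=original, N=cursor N): 1 2 . 3 . .
Index 0: author = 1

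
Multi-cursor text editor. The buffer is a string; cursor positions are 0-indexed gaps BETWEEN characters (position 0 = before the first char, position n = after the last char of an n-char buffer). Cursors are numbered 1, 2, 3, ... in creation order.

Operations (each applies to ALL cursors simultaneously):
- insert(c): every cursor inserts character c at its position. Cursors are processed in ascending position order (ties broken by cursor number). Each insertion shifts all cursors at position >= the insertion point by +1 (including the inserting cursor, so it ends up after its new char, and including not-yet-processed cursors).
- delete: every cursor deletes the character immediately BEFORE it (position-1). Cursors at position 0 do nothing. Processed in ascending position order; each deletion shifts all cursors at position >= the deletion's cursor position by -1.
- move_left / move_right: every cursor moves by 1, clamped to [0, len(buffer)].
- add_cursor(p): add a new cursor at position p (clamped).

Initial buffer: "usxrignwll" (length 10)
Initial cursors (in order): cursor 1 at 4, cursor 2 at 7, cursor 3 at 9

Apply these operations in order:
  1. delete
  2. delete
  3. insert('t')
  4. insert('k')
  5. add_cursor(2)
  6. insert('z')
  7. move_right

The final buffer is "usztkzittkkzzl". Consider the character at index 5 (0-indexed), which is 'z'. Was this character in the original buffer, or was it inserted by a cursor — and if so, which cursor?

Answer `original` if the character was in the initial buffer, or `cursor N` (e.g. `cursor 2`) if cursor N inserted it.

Answer: cursor 1

Derivation:
After op 1 (delete): buffer="usxigwl" (len 7), cursors c1@3 c2@5 c3@6, authorship .......
After op 2 (delete): buffer="usil" (len 4), cursors c1@2 c2@3 c3@3, authorship ....
After op 3 (insert('t')): buffer="ustittl" (len 7), cursors c1@3 c2@6 c3@6, authorship ..1.23.
After op 4 (insert('k')): buffer="ustkittkkl" (len 10), cursors c1@4 c2@9 c3@9, authorship ..11.2323.
After op 5 (add_cursor(2)): buffer="ustkittkkl" (len 10), cursors c4@2 c1@4 c2@9 c3@9, authorship ..11.2323.
After op 6 (insert('z')): buffer="usztkzittkkzzl" (len 14), cursors c4@3 c1@6 c2@13 c3@13, authorship ..4111.232323.
After op 7 (move_right): buffer="usztkzittkkzzl" (len 14), cursors c4@4 c1@7 c2@14 c3@14, authorship ..4111.232323.
Authorship (.=original, N=cursor N): . . 4 1 1 1 . 2 3 2 3 2 3 .
Index 5: author = 1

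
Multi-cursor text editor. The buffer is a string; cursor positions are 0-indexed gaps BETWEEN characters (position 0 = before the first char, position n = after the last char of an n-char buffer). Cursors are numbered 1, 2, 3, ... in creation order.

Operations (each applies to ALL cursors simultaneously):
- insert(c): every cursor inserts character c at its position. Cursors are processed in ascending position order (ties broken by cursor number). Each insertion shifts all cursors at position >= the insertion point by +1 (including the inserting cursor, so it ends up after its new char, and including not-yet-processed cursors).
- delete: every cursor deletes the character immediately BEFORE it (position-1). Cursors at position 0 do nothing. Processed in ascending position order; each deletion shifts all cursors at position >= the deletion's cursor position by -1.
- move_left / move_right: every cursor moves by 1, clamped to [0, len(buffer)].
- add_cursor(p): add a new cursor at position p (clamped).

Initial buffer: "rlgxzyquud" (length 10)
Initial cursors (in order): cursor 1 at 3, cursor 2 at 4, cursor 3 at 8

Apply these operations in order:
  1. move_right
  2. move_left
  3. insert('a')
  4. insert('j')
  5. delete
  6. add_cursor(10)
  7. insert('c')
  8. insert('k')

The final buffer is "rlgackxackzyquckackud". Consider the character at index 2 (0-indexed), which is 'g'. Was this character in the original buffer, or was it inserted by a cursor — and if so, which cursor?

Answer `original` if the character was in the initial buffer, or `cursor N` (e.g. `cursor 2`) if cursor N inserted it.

After op 1 (move_right): buffer="rlgxzyquud" (len 10), cursors c1@4 c2@5 c3@9, authorship ..........
After op 2 (move_left): buffer="rlgxzyquud" (len 10), cursors c1@3 c2@4 c3@8, authorship ..........
After op 3 (insert('a')): buffer="rlgaxazyquaud" (len 13), cursors c1@4 c2@6 c3@11, authorship ...1.2....3..
After op 4 (insert('j')): buffer="rlgajxajzyquajud" (len 16), cursors c1@5 c2@8 c3@14, authorship ...11.22....33..
After op 5 (delete): buffer="rlgaxazyquaud" (len 13), cursors c1@4 c2@6 c3@11, authorship ...1.2....3..
After op 6 (add_cursor(10)): buffer="rlgaxazyquaud" (len 13), cursors c1@4 c2@6 c4@10 c3@11, authorship ...1.2....3..
After op 7 (insert('c')): buffer="rlgacxaczyqucacud" (len 17), cursors c1@5 c2@8 c4@13 c3@15, authorship ...11.22....433..
After op 8 (insert('k')): buffer="rlgackxackzyquckackud" (len 21), cursors c1@6 c2@10 c4@16 c3@19, authorship ...111.222....44333..
Authorship (.=original, N=cursor N): . . . 1 1 1 . 2 2 2 . . . . 4 4 3 3 3 . .
Index 2: author = original

Answer: original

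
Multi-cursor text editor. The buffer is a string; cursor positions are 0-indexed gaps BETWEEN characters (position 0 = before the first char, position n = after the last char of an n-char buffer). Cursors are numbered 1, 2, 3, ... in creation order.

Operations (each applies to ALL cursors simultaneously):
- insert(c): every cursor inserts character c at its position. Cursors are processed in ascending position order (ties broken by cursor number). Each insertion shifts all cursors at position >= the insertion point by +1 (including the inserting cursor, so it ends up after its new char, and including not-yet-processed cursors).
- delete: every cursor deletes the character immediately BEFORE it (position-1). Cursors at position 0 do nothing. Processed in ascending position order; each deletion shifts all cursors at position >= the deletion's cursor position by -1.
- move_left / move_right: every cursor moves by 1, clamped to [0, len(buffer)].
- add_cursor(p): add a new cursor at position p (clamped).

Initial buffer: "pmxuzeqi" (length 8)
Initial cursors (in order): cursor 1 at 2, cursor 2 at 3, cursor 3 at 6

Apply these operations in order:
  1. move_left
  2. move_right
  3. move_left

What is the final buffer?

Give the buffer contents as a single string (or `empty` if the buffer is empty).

After op 1 (move_left): buffer="pmxuzeqi" (len 8), cursors c1@1 c2@2 c3@5, authorship ........
After op 2 (move_right): buffer="pmxuzeqi" (len 8), cursors c1@2 c2@3 c3@6, authorship ........
After op 3 (move_left): buffer="pmxuzeqi" (len 8), cursors c1@1 c2@2 c3@5, authorship ........

Answer: pmxuzeqi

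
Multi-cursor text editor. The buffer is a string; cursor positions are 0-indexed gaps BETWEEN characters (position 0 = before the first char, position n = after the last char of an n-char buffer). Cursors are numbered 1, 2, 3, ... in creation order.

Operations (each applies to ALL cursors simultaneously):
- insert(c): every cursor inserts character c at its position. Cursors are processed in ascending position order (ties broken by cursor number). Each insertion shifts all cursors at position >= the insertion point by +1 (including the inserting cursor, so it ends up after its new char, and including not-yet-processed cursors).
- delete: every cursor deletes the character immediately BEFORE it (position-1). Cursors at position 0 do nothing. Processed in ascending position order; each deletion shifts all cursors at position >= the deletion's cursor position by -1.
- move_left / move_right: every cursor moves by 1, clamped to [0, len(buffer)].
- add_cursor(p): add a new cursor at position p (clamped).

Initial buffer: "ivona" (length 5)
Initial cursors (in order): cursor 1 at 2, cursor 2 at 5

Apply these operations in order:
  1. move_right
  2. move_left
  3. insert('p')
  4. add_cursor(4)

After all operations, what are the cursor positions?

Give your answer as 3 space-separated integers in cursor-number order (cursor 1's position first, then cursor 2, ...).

Answer: 3 6 4

Derivation:
After op 1 (move_right): buffer="ivona" (len 5), cursors c1@3 c2@5, authorship .....
After op 2 (move_left): buffer="ivona" (len 5), cursors c1@2 c2@4, authorship .....
After op 3 (insert('p')): buffer="ivponpa" (len 7), cursors c1@3 c2@6, authorship ..1..2.
After op 4 (add_cursor(4)): buffer="ivponpa" (len 7), cursors c1@3 c3@4 c2@6, authorship ..1..2.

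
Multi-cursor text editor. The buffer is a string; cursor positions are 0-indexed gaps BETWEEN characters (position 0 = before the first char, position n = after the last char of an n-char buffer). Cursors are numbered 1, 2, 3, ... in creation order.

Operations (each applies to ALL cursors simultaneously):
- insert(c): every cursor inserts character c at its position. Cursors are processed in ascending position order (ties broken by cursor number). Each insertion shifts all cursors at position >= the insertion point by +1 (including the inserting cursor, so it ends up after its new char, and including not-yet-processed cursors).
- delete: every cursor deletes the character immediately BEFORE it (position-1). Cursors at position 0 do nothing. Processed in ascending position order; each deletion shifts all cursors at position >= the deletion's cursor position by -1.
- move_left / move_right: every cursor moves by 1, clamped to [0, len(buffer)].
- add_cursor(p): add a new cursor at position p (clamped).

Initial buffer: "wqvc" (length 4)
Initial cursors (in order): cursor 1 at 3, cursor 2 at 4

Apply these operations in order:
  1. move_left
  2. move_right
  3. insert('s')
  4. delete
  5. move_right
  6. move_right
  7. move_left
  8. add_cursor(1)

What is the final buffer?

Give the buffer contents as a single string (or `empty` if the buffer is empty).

After op 1 (move_left): buffer="wqvc" (len 4), cursors c1@2 c2@3, authorship ....
After op 2 (move_right): buffer="wqvc" (len 4), cursors c1@3 c2@4, authorship ....
After op 3 (insert('s')): buffer="wqvscs" (len 6), cursors c1@4 c2@6, authorship ...1.2
After op 4 (delete): buffer="wqvc" (len 4), cursors c1@3 c2@4, authorship ....
After op 5 (move_right): buffer="wqvc" (len 4), cursors c1@4 c2@4, authorship ....
After op 6 (move_right): buffer="wqvc" (len 4), cursors c1@4 c2@4, authorship ....
After op 7 (move_left): buffer="wqvc" (len 4), cursors c1@3 c2@3, authorship ....
After op 8 (add_cursor(1)): buffer="wqvc" (len 4), cursors c3@1 c1@3 c2@3, authorship ....

Answer: wqvc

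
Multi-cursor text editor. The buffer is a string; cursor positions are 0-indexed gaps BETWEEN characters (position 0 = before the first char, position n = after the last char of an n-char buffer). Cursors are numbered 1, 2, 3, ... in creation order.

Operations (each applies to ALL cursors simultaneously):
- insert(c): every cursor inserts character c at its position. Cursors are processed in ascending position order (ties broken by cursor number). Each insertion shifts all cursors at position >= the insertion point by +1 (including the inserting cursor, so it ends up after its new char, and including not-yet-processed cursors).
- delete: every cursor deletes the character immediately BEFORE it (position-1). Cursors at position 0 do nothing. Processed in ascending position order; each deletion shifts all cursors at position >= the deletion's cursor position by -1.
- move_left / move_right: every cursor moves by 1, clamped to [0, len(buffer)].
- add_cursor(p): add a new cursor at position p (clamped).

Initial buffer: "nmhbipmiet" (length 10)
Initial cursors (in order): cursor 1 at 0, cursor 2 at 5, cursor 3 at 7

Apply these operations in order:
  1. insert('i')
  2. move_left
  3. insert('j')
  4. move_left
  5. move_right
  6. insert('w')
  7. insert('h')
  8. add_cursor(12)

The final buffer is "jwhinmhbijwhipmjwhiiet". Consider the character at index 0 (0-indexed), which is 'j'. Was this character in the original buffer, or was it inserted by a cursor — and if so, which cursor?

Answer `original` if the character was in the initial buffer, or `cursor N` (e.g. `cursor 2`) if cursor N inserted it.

Answer: cursor 1

Derivation:
After op 1 (insert('i')): buffer="inmhbiipmiiet" (len 13), cursors c1@1 c2@7 c3@10, authorship 1.....2..3...
After op 2 (move_left): buffer="inmhbiipmiiet" (len 13), cursors c1@0 c2@6 c3@9, authorship 1.....2..3...
After op 3 (insert('j')): buffer="jinmhbijipmjiiet" (len 16), cursors c1@1 c2@8 c3@12, authorship 11.....22..33...
After op 4 (move_left): buffer="jinmhbijipmjiiet" (len 16), cursors c1@0 c2@7 c3@11, authorship 11.....22..33...
After op 5 (move_right): buffer="jinmhbijipmjiiet" (len 16), cursors c1@1 c2@8 c3@12, authorship 11.....22..33...
After op 6 (insert('w')): buffer="jwinmhbijwipmjwiiet" (len 19), cursors c1@2 c2@10 c3@15, authorship 111.....222..333...
After op 7 (insert('h')): buffer="jwhinmhbijwhipmjwhiiet" (len 22), cursors c1@3 c2@12 c3@18, authorship 1111.....2222..3333...
After op 8 (add_cursor(12)): buffer="jwhinmhbijwhipmjwhiiet" (len 22), cursors c1@3 c2@12 c4@12 c3@18, authorship 1111.....2222..3333...
Authorship (.=original, N=cursor N): 1 1 1 1 . . . . . 2 2 2 2 . . 3 3 3 3 . . .
Index 0: author = 1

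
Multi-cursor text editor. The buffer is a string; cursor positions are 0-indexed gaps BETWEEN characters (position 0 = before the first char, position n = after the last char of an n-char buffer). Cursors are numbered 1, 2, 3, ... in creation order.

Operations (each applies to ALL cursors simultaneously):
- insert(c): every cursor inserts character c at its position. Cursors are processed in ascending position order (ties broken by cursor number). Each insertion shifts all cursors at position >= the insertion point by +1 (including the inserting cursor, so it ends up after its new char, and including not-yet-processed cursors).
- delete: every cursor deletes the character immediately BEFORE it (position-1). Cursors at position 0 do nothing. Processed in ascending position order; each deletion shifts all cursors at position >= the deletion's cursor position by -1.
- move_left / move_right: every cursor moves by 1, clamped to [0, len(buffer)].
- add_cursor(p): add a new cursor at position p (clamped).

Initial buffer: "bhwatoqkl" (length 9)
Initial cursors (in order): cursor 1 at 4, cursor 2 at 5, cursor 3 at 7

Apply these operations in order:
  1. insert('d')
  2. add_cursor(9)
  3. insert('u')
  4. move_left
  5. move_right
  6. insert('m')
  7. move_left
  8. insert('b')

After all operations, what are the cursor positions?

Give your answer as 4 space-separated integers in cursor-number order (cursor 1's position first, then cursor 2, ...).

Answer: 7 12 21 17

Derivation:
After op 1 (insert('d')): buffer="bhwadtdoqdkl" (len 12), cursors c1@5 c2@7 c3@10, authorship ....1.2..3..
After op 2 (add_cursor(9)): buffer="bhwadtdoqdkl" (len 12), cursors c1@5 c2@7 c4@9 c3@10, authorship ....1.2..3..
After op 3 (insert('u')): buffer="bhwadutduoqudukl" (len 16), cursors c1@6 c2@9 c4@12 c3@14, authorship ....11.22..433..
After op 4 (move_left): buffer="bhwadutduoqudukl" (len 16), cursors c1@5 c2@8 c4@11 c3@13, authorship ....11.22..433..
After op 5 (move_right): buffer="bhwadutduoqudukl" (len 16), cursors c1@6 c2@9 c4@12 c3@14, authorship ....11.22..433..
After op 6 (insert('m')): buffer="bhwadumtdumoqumdumkl" (len 20), cursors c1@7 c2@11 c4@15 c3@18, authorship ....111.222..44333..
After op 7 (move_left): buffer="bhwadumtdumoqumdumkl" (len 20), cursors c1@6 c2@10 c4@14 c3@17, authorship ....111.222..44333..
After op 8 (insert('b')): buffer="bhwadubmtdubmoqubmdubmkl" (len 24), cursors c1@7 c2@12 c4@17 c3@21, authorship ....1111.2222..4443333..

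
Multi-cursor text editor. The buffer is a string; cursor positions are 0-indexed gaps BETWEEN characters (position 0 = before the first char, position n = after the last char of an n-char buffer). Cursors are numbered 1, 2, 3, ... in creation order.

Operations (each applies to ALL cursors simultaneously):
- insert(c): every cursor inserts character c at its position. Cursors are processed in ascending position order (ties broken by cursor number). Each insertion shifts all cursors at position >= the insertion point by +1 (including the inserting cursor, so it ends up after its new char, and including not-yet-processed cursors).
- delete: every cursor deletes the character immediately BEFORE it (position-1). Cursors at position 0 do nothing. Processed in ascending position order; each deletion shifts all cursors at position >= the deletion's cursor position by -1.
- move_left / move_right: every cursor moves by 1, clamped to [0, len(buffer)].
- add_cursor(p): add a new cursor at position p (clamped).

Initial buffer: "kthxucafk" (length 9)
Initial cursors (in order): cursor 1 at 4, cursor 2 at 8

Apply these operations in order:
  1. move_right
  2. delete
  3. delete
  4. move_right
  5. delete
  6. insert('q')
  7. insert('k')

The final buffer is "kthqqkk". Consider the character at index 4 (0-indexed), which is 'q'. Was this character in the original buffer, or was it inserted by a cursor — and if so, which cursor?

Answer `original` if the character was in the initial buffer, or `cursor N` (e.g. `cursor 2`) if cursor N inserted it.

Answer: cursor 2

Derivation:
After op 1 (move_right): buffer="kthxucafk" (len 9), cursors c1@5 c2@9, authorship .........
After op 2 (delete): buffer="kthxcaf" (len 7), cursors c1@4 c2@7, authorship .......
After op 3 (delete): buffer="kthca" (len 5), cursors c1@3 c2@5, authorship .....
After op 4 (move_right): buffer="kthca" (len 5), cursors c1@4 c2@5, authorship .....
After op 5 (delete): buffer="kth" (len 3), cursors c1@3 c2@3, authorship ...
After op 6 (insert('q')): buffer="kthqq" (len 5), cursors c1@5 c2@5, authorship ...12
After op 7 (insert('k')): buffer="kthqqkk" (len 7), cursors c1@7 c2@7, authorship ...1212
Authorship (.=original, N=cursor N): . . . 1 2 1 2
Index 4: author = 2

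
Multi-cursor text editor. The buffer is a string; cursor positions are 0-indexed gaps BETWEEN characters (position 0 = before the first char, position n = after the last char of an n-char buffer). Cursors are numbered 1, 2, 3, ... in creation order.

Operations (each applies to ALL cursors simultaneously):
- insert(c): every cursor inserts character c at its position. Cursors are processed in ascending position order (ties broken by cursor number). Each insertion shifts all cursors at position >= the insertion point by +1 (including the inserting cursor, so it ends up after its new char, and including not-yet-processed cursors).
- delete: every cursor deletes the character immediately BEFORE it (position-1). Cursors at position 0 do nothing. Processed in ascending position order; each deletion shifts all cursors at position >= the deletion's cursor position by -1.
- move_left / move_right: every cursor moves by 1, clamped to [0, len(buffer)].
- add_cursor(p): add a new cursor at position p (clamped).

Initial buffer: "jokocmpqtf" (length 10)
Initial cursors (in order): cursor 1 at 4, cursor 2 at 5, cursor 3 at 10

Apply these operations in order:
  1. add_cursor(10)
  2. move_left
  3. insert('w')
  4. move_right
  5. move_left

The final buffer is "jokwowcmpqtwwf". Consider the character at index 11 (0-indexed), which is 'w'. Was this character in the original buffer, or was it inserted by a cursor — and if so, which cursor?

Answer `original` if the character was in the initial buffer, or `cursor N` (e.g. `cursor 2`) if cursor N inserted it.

Answer: cursor 3

Derivation:
After op 1 (add_cursor(10)): buffer="jokocmpqtf" (len 10), cursors c1@4 c2@5 c3@10 c4@10, authorship ..........
After op 2 (move_left): buffer="jokocmpqtf" (len 10), cursors c1@3 c2@4 c3@9 c4@9, authorship ..........
After op 3 (insert('w')): buffer="jokwowcmpqtwwf" (len 14), cursors c1@4 c2@6 c3@13 c4@13, authorship ...1.2.....34.
After op 4 (move_right): buffer="jokwowcmpqtwwf" (len 14), cursors c1@5 c2@7 c3@14 c4@14, authorship ...1.2.....34.
After op 5 (move_left): buffer="jokwowcmpqtwwf" (len 14), cursors c1@4 c2@6 c3@13 c4@13, authorship ...1.2.....34.
Authorship (.=original, N=cursor N): . . . 1 . 2 . . . . . 3 4 .
Index 11: author = 3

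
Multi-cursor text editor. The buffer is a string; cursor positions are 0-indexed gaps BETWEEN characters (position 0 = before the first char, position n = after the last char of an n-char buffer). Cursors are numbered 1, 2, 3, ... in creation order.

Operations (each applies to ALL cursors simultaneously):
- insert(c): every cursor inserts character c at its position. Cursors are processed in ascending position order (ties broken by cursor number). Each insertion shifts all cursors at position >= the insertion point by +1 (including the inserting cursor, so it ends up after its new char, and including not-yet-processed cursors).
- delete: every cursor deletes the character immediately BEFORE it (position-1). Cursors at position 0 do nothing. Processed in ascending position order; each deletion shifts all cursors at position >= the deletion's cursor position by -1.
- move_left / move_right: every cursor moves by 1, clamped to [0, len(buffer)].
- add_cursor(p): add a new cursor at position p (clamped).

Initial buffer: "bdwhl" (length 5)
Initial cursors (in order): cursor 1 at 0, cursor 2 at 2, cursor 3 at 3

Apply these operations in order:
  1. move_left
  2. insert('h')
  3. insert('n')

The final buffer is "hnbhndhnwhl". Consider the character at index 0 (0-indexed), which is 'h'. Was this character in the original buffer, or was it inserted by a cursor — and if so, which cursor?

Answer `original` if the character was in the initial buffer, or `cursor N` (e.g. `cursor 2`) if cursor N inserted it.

After op 1 (move_left): buffer="bdwhl" (len 5), cursors c1@0 c2@1 c3@2, authorship .....
After op 2 (insert('h')): buffer="hbhdhwhl" (len 8), cursors c1@1 c2@3 c3@5, authorship 1.2.3...
After op 3 (insert('n')): buffer="hnbhndhnwhl" (len 11), cursors c1@2 c2@5 c3@8, authorship 11.22.33...
Authorship (.=original, N=cursor N): 1 1 . 2 2 . 3 3 . . .
Index 0: author = 1

Answer: cursor 1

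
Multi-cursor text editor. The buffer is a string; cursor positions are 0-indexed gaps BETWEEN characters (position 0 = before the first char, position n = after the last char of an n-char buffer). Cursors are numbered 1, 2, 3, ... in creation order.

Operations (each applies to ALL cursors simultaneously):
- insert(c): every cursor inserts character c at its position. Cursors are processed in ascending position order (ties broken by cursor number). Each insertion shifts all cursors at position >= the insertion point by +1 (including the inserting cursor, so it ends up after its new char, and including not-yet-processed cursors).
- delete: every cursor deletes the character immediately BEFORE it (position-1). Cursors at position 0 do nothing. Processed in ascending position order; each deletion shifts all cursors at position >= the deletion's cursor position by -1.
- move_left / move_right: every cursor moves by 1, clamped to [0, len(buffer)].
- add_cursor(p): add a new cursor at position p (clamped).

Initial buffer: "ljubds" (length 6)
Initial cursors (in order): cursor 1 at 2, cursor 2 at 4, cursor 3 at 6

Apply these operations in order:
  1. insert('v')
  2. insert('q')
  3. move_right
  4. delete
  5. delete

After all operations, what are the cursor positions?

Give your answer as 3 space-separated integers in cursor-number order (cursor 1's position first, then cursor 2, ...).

Answer: 3 5 6

Derivation:
After op 1 (insert('v')): buffer="ljvubvdsv" (len 9), cursors c1@3 c2@6 c3@9, authorship ..1..2..3
After op 2 (insert('q')): buffer="ljvqubvqdsvq" (len 12), cursors c1@4 c2@8 c3@12, authorship ..11..22..33
After op 3 (move_right): buffer="ljvqubvqdsvq" (len 12), cursors c1@5 c2@9 c3@12, authorship ..11..22..33
After op 4 (delete): buffer="ljvqbvqsv" (len 9), cursors c1@4 c2@7 c3@9, authorship ..11.22.3
After op 5 (delete): buffer="ljvbvs" (len 6), cursors c1@3 c2@5 c3@6, authorship ..1.2.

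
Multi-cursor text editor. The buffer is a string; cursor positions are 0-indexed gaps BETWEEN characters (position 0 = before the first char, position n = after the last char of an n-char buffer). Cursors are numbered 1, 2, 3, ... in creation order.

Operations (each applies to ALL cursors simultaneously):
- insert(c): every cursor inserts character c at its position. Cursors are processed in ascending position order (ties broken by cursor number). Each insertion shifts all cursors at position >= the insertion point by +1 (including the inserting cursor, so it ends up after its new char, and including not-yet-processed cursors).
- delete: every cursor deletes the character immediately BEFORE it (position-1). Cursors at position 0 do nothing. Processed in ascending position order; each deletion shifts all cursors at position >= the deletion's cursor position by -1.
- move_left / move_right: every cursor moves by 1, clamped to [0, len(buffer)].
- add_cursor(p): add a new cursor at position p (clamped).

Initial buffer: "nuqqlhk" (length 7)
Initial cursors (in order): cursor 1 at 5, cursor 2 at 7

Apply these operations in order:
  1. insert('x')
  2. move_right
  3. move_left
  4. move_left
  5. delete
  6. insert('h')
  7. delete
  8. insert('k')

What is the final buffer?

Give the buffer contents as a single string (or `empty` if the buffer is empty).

Answer: nuqqkxkkx

Derivation:
After op 1 (insert('x')): buffer="nuqqlxhkx" (len 9), cursors c1@6 c2@9, authorship .....1..2
After op 2 (move_right): buffer="nuqqlxhkx" (len 9), cursors c1@7 c2@9, authorship .....1..2
After op 3 (move_left): buffer="nuqqlxhkx" (len 9), cursors c1@6 c2@8, authorship .....1..2
After op 4 (move_left): buffer="nuqqlxhkx" (len 9), cursors c1@5 c2@7, authorship .....1..2
After op 5 (delete): buffer="nuqqxkx" (len 7), cursors c1@4 c2@5, authorship ....1.2
After op 6 (insert('h')): buffer="nuqqhxhkx" (len 9), cursors c1@5 c2@7, authorship ....112.2
After op 7 (delete): buffer="nuqqxkx" (len 7), cursors c1@4 c2@5, authorship ....1.2
After op 8 (insert('k')): buffer="nuqqkxkkx" (len 9), cursors c1@5 c2@7, authorship ....112.2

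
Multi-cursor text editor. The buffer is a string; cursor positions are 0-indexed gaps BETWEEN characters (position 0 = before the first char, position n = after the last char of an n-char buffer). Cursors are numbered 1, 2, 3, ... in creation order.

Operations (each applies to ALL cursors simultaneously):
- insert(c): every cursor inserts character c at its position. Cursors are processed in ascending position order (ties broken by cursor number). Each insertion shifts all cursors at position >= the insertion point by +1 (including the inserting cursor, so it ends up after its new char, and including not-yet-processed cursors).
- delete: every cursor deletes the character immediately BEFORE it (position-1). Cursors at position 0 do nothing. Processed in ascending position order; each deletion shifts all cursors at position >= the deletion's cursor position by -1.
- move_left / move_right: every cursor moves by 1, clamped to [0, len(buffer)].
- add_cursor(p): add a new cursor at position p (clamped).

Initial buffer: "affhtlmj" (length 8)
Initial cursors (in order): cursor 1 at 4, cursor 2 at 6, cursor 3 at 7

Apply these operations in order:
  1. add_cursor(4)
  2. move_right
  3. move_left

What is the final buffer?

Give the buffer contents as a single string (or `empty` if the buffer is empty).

After op 1 (add_cursor(4)): buffer="affhtlmj" (len 8), cursors c1@4 c4@4 c2@6 c3@7, authorship ........
After op 2 (move_right): buffer="affhtlmj" (len 8), cursors c1@5 c4@5 c2@7 c3@8, authorship ........
After op 3 (move_left): buffer="affhtlmj" (len 8), cursors c1@4 c4@4 c2@6 c3@7, authorship ........

Answer: affhtlmj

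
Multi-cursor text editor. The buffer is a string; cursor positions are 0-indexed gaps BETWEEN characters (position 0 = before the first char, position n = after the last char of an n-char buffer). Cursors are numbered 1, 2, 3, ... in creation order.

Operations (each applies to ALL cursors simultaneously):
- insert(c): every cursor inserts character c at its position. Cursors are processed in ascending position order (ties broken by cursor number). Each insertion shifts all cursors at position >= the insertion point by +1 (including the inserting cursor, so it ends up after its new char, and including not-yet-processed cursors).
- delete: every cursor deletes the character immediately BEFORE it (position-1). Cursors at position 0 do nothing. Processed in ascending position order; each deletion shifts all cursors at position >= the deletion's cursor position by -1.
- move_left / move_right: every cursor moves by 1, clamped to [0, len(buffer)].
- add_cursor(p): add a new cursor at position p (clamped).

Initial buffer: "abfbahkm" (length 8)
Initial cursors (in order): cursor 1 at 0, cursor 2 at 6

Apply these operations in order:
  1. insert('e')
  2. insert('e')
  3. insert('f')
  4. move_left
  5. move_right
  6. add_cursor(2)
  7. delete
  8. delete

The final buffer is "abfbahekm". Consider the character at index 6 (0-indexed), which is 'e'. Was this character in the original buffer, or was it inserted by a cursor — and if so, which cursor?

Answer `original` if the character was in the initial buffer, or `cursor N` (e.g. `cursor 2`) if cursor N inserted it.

After op 1 (insert('e')): buffer="eabfbahekm" (len 10), cursors c1@1 c2@8, authorship 1......2..
After op 2 (insert('e')): buffer="eeabfbaheekm" (len 12), cursors c1@2 c2@10, authorship 11......22..
After op 3 (insert('f')): buffer="eefabfbaheefkm" (len 14), cursors c1@3 c2@12, authorship 111......222..
After op 4 (move_left): buffer="eefabfbaheefkm" (len 14), cursors c1@2 c2@11, authorship 111......222..
After op 5 (move_right): buffer="eefabfbaheefkm" (len 14), cursors c1@3 c2@12, authorship 111......222..
After op 6 (add_cursor(2)): buffer="eefabfbaheefkm" (len 14), cursors c3@2 c1@3 c2@12, authorship 111......222..
After op 7 (delete): buffer="eabfbaheekm" (len 11), cursors c1@1 c3@1 c2@9, authorship 1......22..
After op 8 (delete): buffer="abfbahekm" (len 9), cursors c1@0 c3@0 c2@7, authorship ......2..
Authorship (.=original, N=cursor N): . . . . . . 2 . .
Index 6: author = 2

Answer: cursor 2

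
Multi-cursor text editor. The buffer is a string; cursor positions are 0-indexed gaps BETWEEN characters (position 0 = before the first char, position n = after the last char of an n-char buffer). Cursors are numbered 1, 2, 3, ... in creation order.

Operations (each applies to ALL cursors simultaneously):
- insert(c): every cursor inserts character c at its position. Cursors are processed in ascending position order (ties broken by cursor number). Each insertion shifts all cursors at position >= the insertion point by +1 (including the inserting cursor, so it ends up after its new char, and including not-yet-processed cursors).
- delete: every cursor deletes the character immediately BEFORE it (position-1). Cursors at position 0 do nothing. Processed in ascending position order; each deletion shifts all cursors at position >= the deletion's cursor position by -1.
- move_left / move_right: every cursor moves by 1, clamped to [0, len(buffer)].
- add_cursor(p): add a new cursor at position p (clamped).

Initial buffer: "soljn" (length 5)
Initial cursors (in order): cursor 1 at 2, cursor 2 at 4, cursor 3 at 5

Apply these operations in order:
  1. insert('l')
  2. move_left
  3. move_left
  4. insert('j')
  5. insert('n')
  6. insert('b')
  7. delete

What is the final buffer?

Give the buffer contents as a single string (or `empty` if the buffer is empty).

After op 1 (insert('l')): buffer="solljlnl" (len 8), cursors c1@3 c2@6 c3@8, authorship ..1..2.3
After op 2 (move_left): buffer="solljlnl" (len 8), cursors c1@2 c2@5 c3@7, authorship ..1..2.3
After op 3 (move_left): buffer="solljlnl" (len 8), cursors c1@1 c2@4 c3@6, authorship ..1..2.3
After op 4 (insert('j')): buffer="sjolljjljnl" (len 11), cursors c1@2 c2@6 c3@9, authorship .1.1.2.23.3
After op 5 (insert('n')): buffer="sjnolljnjljnnl" (len 14), cursors c1@3 c2@8 c3@12, authorship .11.1.22.233.3
After op 6 (insert('b')): buffer="sjnbolljnbjljnbnl" (len 17), cursors c1@4 c2@10 c3@15, authorship .111.1.222.2333.3
After op 7 (delete): buffer="sjnolljnjljnnl" (len 14), cursors c1@3 c2@8 c3@12, authorship .11.1.22.233.3

Answer: sjnolljnjljnnl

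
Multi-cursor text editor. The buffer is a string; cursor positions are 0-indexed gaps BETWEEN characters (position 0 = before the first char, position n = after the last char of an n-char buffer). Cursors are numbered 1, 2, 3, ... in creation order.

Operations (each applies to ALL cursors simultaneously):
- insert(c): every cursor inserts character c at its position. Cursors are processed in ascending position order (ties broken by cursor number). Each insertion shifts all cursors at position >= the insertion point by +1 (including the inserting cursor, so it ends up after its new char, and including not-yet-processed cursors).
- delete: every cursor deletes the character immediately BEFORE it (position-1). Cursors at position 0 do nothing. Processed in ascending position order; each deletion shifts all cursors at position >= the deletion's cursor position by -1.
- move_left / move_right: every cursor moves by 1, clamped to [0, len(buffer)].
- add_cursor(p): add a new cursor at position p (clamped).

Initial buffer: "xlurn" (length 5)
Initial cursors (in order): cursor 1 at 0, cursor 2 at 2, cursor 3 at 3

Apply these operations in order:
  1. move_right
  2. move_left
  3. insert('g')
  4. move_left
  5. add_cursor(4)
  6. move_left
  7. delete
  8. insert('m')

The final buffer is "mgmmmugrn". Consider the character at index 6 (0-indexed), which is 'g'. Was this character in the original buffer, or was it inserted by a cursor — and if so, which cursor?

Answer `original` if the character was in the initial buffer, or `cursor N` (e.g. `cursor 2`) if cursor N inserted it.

Answer: cursor 3

Derivation:
After op 1 (move_right): buffer="xlurn" (len 5), cursors c1@1 c2@3 c3@4, authorship .....
After op 2 (move_left): buffer="xlurn" (len 5), cursors c1@0 c2@2 c3@3, authorship .....
After op 3 (insert('g')): buffer="gxlgugrn" (len 8), cursors c1@1 c2@4 c3@6, authorship 1..2.3..
After op 4 (move_left): buffer="gxlgugrn" (len 8), cursors c1@0 c2@3 c3@5, authorship 1..2.3..
After op 5 (add_cursor(4)): buffer="gxlgugrn" (len 8), cursors c1@0 c2@3 c4@4 c3@5, authorship 1..2.3..
After op 6 (move_left): buffer="gxlgugrn" (len 8), cursors c1@0 c2@2 c4@3 c3@4, authorship 1..2.3..
After op 7 (delete): buffer="gugrn" (len 5), cursors c1@0 c2@1 c3@1 c4@1, authorship 1.3..
After op 8 (insert('m')): buffer="mgmmmugrn" (len 9), cursors c1@1 c2@5 c3@5 c4@5, authorship 11234.3..
Authorship (.=original, N=cursor N): 1 1 2 3 4 . 3 . .
Index 6: author = 3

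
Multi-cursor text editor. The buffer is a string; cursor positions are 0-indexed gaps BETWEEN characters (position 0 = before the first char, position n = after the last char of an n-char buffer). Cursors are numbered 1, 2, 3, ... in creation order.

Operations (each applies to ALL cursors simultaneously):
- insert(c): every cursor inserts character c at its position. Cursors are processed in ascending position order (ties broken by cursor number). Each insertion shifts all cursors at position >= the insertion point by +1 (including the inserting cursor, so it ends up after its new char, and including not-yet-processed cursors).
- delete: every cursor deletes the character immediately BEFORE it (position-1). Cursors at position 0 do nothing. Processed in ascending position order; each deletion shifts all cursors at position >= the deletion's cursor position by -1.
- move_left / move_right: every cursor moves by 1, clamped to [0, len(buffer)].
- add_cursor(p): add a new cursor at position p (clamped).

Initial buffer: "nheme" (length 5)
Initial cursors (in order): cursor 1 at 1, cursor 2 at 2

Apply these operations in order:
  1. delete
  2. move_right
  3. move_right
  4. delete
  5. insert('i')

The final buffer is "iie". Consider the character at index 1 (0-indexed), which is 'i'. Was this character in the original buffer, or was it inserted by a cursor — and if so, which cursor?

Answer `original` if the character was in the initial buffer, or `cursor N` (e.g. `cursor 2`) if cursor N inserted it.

Answer: cursor 2

Derivation:
After op 1 (delete): buffer="eme" (len 3), cursors c1@0 c2@0, authorship ...
After op 2 (move_right): buffer="eme" (len 3), cursors c1@1 c2@1, authorship ...
After op 3 (move_right): buffer="eme" (len 3), cursors c1@2 c2@2, authorship ...
After op 4 (delete): buffer="e" (len 1), cursors c1@0 c2@0, authorship .
After op 5 (insert('i')): buffer="iie" (len 3), cursors c1@2 c2@2, authorship 12.
Authorship (.=original, N=cursor N): 1 2 .
Index 1: author = 2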